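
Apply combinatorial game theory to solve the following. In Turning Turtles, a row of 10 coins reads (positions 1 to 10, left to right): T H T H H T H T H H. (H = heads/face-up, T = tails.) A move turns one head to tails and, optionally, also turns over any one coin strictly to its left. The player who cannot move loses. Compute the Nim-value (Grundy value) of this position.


Coins: T H T H H T H T H H
Key fact: a single head at position k behaves exactly like a Nim heap of size k (turning it to T and optionally flipping a coin at j < k corresponds to moving the heap from k to j, or to 0), and heads combine as a disjunctive sum (two heads at the same place would cancel, matching j XOR j = 0). So the Nim-value is the XOR of the 1-indexed positions of the heads.
Face-up positions (1-indexed): [2, 4, 5, 7, 9, 10]
XOR 0 with 2: 0 XOR 2 = 2
XOR 2 with 4: 2 XOR 4 = 6
XOR 6 with 5: 6 XOR 5 = 3
XOR 3 with 7: 3 XOR 7 = 4
XOR 4 with 9: 4 XOR 9 = 13
XOR 13 with 10: 13 XOR 10 = 7
Nim-value = 7

7


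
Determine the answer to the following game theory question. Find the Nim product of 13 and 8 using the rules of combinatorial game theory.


Nim multiplication is bilinear over XOR: (u XOR v) * w = (u*w) XOR (v*w).
So we split each operand into its bit components and XOR the pairwise Nim products.
13 = 1 + 4 + 8 (as XOR of powers of 2).
8 = 8 (as XOR of powers of 2).
Using the standard Nim-product table on single bits:
  2*2 = 3,   2*4 = 8,   2*8 = 12,
  4*4 = 6,   4*8 = 11,  8*8 = 13,
and  1*x = x (identity), k*l = l*k (commutative).
Pairwise Nim products:
  1 * 8 = 8
  4 * 8 = 11
  8 * 8 = 13
XOR them: 8 XOR 11 XOR 13 = 14.
Result: 13 * 8 = 14 (in Nim).

14


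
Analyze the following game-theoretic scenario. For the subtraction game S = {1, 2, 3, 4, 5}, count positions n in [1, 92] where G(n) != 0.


Subtraction set S = {1, 2, 3, 4, 5}, so G(n) = n mod 6.
G(n) = 0 when n is a multiple of 6.
Multiples of 6 in [1, 92]: 15
N-positions (nonzero Grundy) = 92 - 15 = 77

77


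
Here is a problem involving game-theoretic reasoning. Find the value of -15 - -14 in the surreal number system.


x = -15, y = -14
x - y = -15 - -14 = -1

-1


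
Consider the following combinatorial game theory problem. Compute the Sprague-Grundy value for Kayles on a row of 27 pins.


Kayles: a move removes 1 or 2 adjacent pins from a contiguous row.
Removing pins from a row of k leaves two independent rows (a, b) with a + b = k - 1 (one pin) or a + b = k - 2 (two pins); an end removal gives a = 0.
By Sprague-Grundy, G(k) = mex{ G(a) XOR G(b) } over all these splits. G(0) = 0.
G(1): splits (0,0):0^0=0 -> mex({0}) = 1
G(2): splits (0,1):0^1=1 (0,0):0^0=0 -> mex({0, 1}) = 2
G(3): splits (0,2):0^2=2 (1,1):1^1=0 (0,1):0^1=1 -> mex({0, 1, 2}) = 3
G(4): splits (0,3):0^3=3 (1,2):1^2=3 (0,2):0^2=2 (1,1):1^1=0 -> mex({0, 2, 3}) = 1
G(5): splits (0,4):0^1=1 (1,3):1^3=2 (2,2):2^2=0 (0,3):0^3=3 (1,2):1^2=3 -> mex({0, 1, 2, 3}) = 4
G(6) = mex({0, 1, 2, 4}) = 3
G(7) = mex({0, 1, 3, 4, 5}) = 2
G(8) = mex({0, 2, 3, 5, 6}) = 1
G(9) = mex({0, 1, 2, 3, 6, 7}) = 4
G(10) = mex({0, 1, 3, 4, 5, 7}) = 2
G(11) = mex({0, 1, 2, 3, 4, 5}) = 6
G(12) = mex({0, 1, 2, 3, 5, 6, 7}) = 4
G(13) = mex({0, 2, 3, 4, 6, 7}) = 1
G(14) = mex({0, 1, 4, 5, 6, 7}) = 2
G(15) = mex({0, 1, 2, 3, 4, 5, 6}) = 7
G(16) = mex({0, 2, 3, 5, 6, 7}) = 1
G(17) = mex({0, 1, 2, 3, 5, 6, 7}) = 4
G(18) = mex({0, 1, 2, 4, 5, 6}) = 3
G(19) = mex({0, 1, 3, 4, 5, 7}) = 2
G(20) = mex({0, 2, 3, 4, 5, 6, 7}) = 1
G(21) = mex({0, 1, 2, 3, 5, 6, 7}) = 4
G(22) = mex({0, 1, 2, 3, 4, 5, 7}) = 6
G(23) = mex({0, 1, 2, 3, 4, 5, 6}) = 7
G(24) = mex({0, 1, 2, 3, 5, 6, 7}) = 4
G(25) = mex({0, 2, 3, 4, 6, 7}) = 1
G(26) = mex({0, 1, 3, 4, 5, 6, 7}) = 2
G(27) = mex({0, 1, 2, 3, 4, 5, 6, 7}) = 8
Therefore G(27) = 8.

8


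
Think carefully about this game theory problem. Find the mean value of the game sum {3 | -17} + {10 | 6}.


G1 = {3 | -17}, G2 = {10 | 6}
Each is a switch {a | b} with numbers a > b; its mean value is (a + b)/2, and mean value is additive over game sums: m(G1 + G2) = m(G1) + m(G2).
Mean of G1 = (3 + (-17))/2 = -14/2 = -7
Mean of G2 = (10 + (6))/2 = 16/2 = 8
Mean of G1 + G2 = -7 + 8 = 1

1


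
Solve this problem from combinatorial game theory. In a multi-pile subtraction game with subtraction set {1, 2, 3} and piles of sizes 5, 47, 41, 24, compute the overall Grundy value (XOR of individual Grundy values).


Subtraction set: {1, 2, 3}
For this subtraction set, G(n) = n mod 4 (period = max + 1 = 4).
Pile 1 (size 5): G(5) = 5 mod 4 = 1
Pile 2 (size 47): G(47) = 47 mod 4 = 3
Pile 3 (size 41): G(41) = 41 mod 4 = 1
Pile 4 (size 24): G(24) = 24 mod 4 = 0
Total Grundy value = XOR of all: 1 XOR 3 XOR 1 XOR 0 = 3

3


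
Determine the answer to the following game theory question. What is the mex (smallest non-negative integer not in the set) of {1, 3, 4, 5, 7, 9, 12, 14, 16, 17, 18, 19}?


Set = {1, 3, 4, 5, 7, 9, 12, 14, 16, 17, 18, 19}
0 is NOT in the set. This is the mex.
mex = 0

0


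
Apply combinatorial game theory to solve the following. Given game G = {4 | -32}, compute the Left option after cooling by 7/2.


Original game: {4 | -32} (a switch {a | b} with a > b).
Cooling by t (for t below the temperature (a - b)/2 = 18) taxes each move by t: {a | b} cooled by t is {a - t | b + t}.
Cooling amount: t = 7/2
Cooled Left option: 4 - 7/2 = 1/2
Cooled Right option: -32 + 7/2 = -57/2
Cooled game: {1/2 | -57/2}
Left option = 1/2

1/2


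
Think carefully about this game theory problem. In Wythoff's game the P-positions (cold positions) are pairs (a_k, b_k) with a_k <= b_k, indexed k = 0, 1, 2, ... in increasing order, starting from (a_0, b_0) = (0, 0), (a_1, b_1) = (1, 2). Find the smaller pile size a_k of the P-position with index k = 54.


By Wythoff's theorem, a_k = floor(k * phi) and b_k = floor(k * phi^2) = a_k + k, where phi = (1 + sqrt(5))/2 is the golden ratio.
phi = (1 + sqrt(5))/2 = 1.618034
k = 54
k * phi = 54 * 1.618034 = 87.373835
a_54 = floor(k * phi) = 87

87


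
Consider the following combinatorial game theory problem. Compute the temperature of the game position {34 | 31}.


The game is {34 | 31}, a switch {a | b} with numbers a > b.
Cooling {a | b} by t gives {a - t | b + t}, which stops being hot when a - t = b + t, i.e. at t = (a - b)/2. So the temperature of a switch is (a - b)/2.
Temperature = (Left option - Right option) / 2
= (34 - (31)) / 2
= 3 / 2
= 3/2

3/2


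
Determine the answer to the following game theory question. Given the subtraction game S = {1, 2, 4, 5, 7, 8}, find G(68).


The subtraction set is S = {1, 2, 4, 5, 7, 8}.
G(k) = mex{ G(k - s) : s in S, s <= k }. We compute iteratively: G(0) = 0.
G(1) = mex({0}) = 1
G(2) = mex({0, 1}) = 2
G(3) = mex({1, 2}) = 0
G(4) = mex({0, 2}) = 1
G(5) = mex({0, 1}) = 2
G(6) = mex({1, 2}) = 0
G(7) = mex({0, 2}) = 1
G(8) = mex({0, 1}) = 2
G(9) = mex({1, 2}) = 0
G(10) = mex({0, 2}) = 1
Observe that G(3)..G(10) = 0, 1, 2, 0, 1, 2, 0, 1 repeats G(0)..G(7) = 0, 1, 2, 0, 1, 2, 0, 1.
For k >= max(S) = 8, G(k) is determined by the previous 8 values G(k-8)..G(k-1); a window of 8 consecutive values has recurred shifted by 3, so by induction G(k + 3) = G(k) for all k >= 0: the sequence is periodic from the start with period 3.
One period: G(0..2) = 0, 1, 2.
68 mod 3 = 2, so G(68) = G(2) = 2.

2


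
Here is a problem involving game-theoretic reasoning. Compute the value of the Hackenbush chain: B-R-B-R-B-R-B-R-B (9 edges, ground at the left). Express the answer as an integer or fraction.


Edges (from ground): B-R-B-R-B-R-B-R-B
By Berlekamp's sign-expansion rule, a Blue-Red Hackenbush stalk has the value of the surreal number whose sign sequence is the edge sequence with B -> + and R -> -.
Sign sequence: +-+-+-+-+
Trace the sign expansion in the surreal number tree, starting from 0:
Edge 1: B (sign +) -> bounds (0, +inf), value = 1
Edge 2: R (sign -) -> bounds (0, 1), value = 1/2
Edge 3: B (sign +) -> bounds (1/2, 1), value = 3/4
Edge 4: R (sign -) -> bounds (1/2, 3/4), value = 5/8
Edge 5: B (sign +) -> bounds (5/8, 3/4), value = 11/16
Edge 6: R (sign -) -> bounds (5/8, 11/16), value = 21/32
Edge 7: B (sign +) -> bounds (21/32, 11/16), value = 43/64
Edge 8: R (sign -) -> bounds (21/32, 43/64), value = 85/128
Edge 9: B (sign +) -> bounds (85/128, 43/64), value = 171/256
Game value = 171/256

171/256


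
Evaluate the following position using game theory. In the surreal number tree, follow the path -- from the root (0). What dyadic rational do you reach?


Sign expansion: --
Rule: track bounds (lo, hi), initially (-inf, +inf). On '+', the current value becomes lo and we move to the simplest number in (value, hi): value + 1 if hi = +inf, otherwise the midpoint (value + hi)/2. On '-', the current value becomes hi and we move to value - 1 if lo = -inf, otherwise the midpoint (lo + value)/2.
Start at 0.
Step 1: sign = -, move left. Bounds: (-inf, 0). Value = -1
Step 2: sign = -, move left. Bounds: (-inf, -1). Value = -2
The surreal number with sign expansion -- is -2.

-2


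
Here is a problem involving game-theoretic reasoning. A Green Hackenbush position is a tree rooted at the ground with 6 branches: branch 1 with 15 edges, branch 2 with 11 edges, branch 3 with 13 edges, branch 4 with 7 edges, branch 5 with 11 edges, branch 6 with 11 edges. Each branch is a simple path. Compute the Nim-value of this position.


The tree has 6 branches from the ground vertex.
In Green Hackenbush, the Nim-value of a simple path of length k is k.
Branch 1: length 15, Nim-value = 15
Branch 2: length 11, Nim-value = 11
Branch 3: length 13, Nim-value = 13
Branch 4: length 7, Nim-value = 7
Branch 5: length 11, Nim-value = 11
Branch 6: length 11, Nim-value = 11
Total Nim-value = XOR of all branch values:
0 XOR 15 = 15
15 XOR 11 = 4
4 XOR 13 = 9
9 XOR 7 = 14
14 XOR 11 = 5
5 XOR 11 = 14
Nim-value of the tree = 14

14


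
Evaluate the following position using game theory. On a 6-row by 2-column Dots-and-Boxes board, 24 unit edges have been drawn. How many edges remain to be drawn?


Grid: 6 x 2 boxes, i.e. 7 rows and 3 columns of dots.
Horizontal edges: (rows + 1) * cols = 7 * 2 = 14
Vertical edges: rows * (cols + 1) = 6 * 3 = 18
Total edges: 14 + 18 = 32
Edges drawn: 24
Remaining: 32 - 24 = 8

8


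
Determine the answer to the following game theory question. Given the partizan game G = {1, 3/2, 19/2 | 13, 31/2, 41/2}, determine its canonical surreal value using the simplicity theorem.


Left options: {1, 3/2, 19/2}, max = 19/2
Right options: {13, 31/2, 41/2}, min = 13
All options are numbers and max(Left) < min(Right), so by the simplicity theorem the value is the simplest (earliest-born) number strictly between 19/2 and 13.
Integers 10 through 12 all lie strictly between 19/2 and 13.
Among integers, the simplest (lowest birthday = smallest |n|; 0 is born on day 0, +-n on day n) is 10.
No non-integer in the interval can be simpler: if x is a non-integer in the interval, then floor(x) or ceil(x) also lies in the interval (the interval contains an integer), and both are proper prefixes of x's sign expansion, i.e. born earlier. So the game value is 10.
Game value = 10

10


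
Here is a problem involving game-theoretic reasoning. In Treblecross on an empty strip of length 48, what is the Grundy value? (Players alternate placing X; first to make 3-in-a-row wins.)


Treblecross: place X on empty cells; 3-in-a-row wins.
Playing within two cells of an existing X lets the opponent win at once, so sensible play treats the cells i-2..i+2 around each X as dead. The player left with no safe cell loses, so this is a normal-play take-away game on strips of safe cells.
Placing X at cell i (0-indexed) of a strip of k safe cells leaves independent strips of sizes max(0, i-2) and max(0, k-i-3). Hence G(k) = mex{ G(max(0,i-2)) XOR G(max(0,k-i-3)) : 0 <= i < k }, with G(0) = 0.
G(1): splits (0,0):0^0=0 -> mex({0}) = 1
G(2): splits (0,0):0^0=0 -> mex({0}) = 1
G(3): splits (0,0):0^0=0 -> mex({0}) = 1
G(4): splits (0,1):0^1=1 (0,0):0^0=0 -> mex({0, 1}) = 2
G(5): splits (0,2):0^1=1 (0,1):0^1=1 (0,0):0^0=0 -> mex({0, 1}) = 2
G(6) = mex({1}) = 0
G(7) = mex({0, 1, 2}) = 3
G(8) = mex({0, 1, 2}) = 3
G(9) = mex({0, 2}) = 1
G(10) = mex({0, 2, 3}) = 1
G(11) = mex({0, 3}) = 1
G(12) = mex({1, 3}) = 0
G(13) = mex({0, 1, 2, 3}) = 4
G(14) = mex({0, 1, 2}) = 3
G(15) = mex({0, 1, 2}) = 3
G(16) = mex({0, 1, 2, 4}) = 3
G(17) = mex({0, 1, 3, 4}) = 2
G(18) = mex({0, 1, 3, 4}) = 2
G(19) = mex({0, 1, 3, 5}) = 2
G(20) = mex({0, 1, 2, 3, 5}) = 4
G(21) = mex({0, 1, 2, 3, 5}) = 4
G(22) = mex({1, 2, 6}) = 0
G(23) = mex({0, 1, 2, 3, 4, 6}) = 5
G(24) = mex({0, 1, 2, 3, 4}) = 5
G(25) = mex({0, 1, 3, 4, 7}) = 2
G(26) = mex({0, 1, 3, 4, 5, 7}) = 2
G(27) = mex({0, 1, 3, 5}) = 2
G(28) = mex({0, 1, 2, 5}) = 3
G(29) = mex({0, 1, 2, 4, 5, 6}) = 3
G(30) = mex({1, 2, 4, 6}) = 0
G(31) = mex({0, 1, 2, 3, 4, 6}) = 5
G(32) = mex({1, 2, 3, 4, 7}) = 0
G(33) = mex({0, 3, 7}) = 1
G(34) = mex({0, 2, 3, 5, 7}) = 1
G(35) = mex({0, 2, 3, 5, 6}) = 1
G(36) = mex({0, 1, 2, 5, 6}) = 3
G(37) = mex({0, 1, 2, 4, 5, 6}) = 3
G(38) = mex({0, 1, 2, 4}) = 3
G(39) = mex({0, 1, 2, 3, 4, 7}) = 5
G(40) = mex({0, 1, 2, 3, 4, 5, 7}) = 6
G(41) = mex({0, 1, 2, 3, 5, 7}) = 4
G(42) = mex({0, 1, 2, 3, 5, 6, 7}) = 4
G(43) = mex({0, 2, 3, 5, 6}) = 1
G(44) = mex({1, 2, 3, 4, 5, 6}) = 0
G(45) = mex({0, 1, 2, 3, 4, 6, 7}) = 5
G(46) = mex({0, 1, 2, 3, 4, 7}) = 5
G(47) = mex({0, 1, 2, 3, 4, 5, 7}) = 6
G(48) = mex({0, 1, 2, 3, 4, 5, 7}) = 6
Therefore G(48) = 6.

6


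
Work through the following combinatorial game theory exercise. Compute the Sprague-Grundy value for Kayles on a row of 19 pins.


Kayles: a move removes 1 or 2 adjacent pins from a contiguous row.
Removing pins from a row of k leaves two independent rows (a, b) with a + b = k - 1 (one pin) or a + b = k - 2 (two pins); an end removal gives a = 0.
By Sprague-Grundy, G(k) = mex{ G(a) XOR G(b) } over all these splits. G(0) = 0.
G(1): splits (0,0):0^0=0 -> mex({0}) = 1
G(2): splits (0,1):0^1=1 (0,0):0^0=0 -> mex({0, 1}) = 2
G(3): splits (0,2):0^2=2 (1,1):1^1=0 (0,1):0^1=1 -> mex({0, 1, 2}) = 3
G(4): splits (0,3):0^3=3 (1,2):1^2=3 (0,2):0^2=2 (1,1):1^1=0 -> mex({0, 2, 3}) = 1
G(5): splits (0,4):0^1=1 (1,3):1^3=2 (2,2):2^2=0 (0,3):0^3=3 (1,2):1^2=3 -> mex({0, 1, 2, 3}) = 4
G(6) = mex({0, 1, 2, 4}) = 3
G(7) = mex({0, 1, 3, 4, 5}) = 2
G(8) = mex({0, 2, 3, 5, 6}) = 1
G(9) = mex({0, 1, 2, 3, 6, 7}) = 4
G(10) = mex({0, 1, 3, 4, 5, 7}) = 2
G(11) = mex({0, 1, 2, 3, 4, 5}) = 6
G(12) = mex({0, 1, 2, 3, 5, 6, 7}) = 4
G(13) = mex({0, 2, 3, 4, 6, 7}) = 1
G(14) = mex({0, 1, 4, 5, 6, 7}) = 2
G(15) = mex({0, 1, 2, 3, 4, 5, 6}) = 7
G(16) = mex({0, 2, 3, 5, 6, 7}) = 1
G(17) = mex({0, 1, 2, 3, 5, 6, 7}) = 4
G(18) = mex({0, 1, 2, 4, 5, 6}) = 3
G(19) = mex({0, 1, 3, 4, 5, 7}) = 2
Therefore G(19) = 2.

2


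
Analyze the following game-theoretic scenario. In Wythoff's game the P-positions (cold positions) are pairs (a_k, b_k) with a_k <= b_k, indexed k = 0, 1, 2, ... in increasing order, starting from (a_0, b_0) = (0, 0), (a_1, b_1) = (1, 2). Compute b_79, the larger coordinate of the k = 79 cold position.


By Wythoff's theorem, a_k = floor(k * phi) and b_k = floor(k * phi^2) = a_k + k, where phi = (1 + sqrt(5))/2 is the golden ratio.
phi = (1 + sqrt(5))/2 = 1.618034
phi^2 = phi + 1 = 2.618034
k = 79
k * phi^2 = 79 * 2.618034 = 206.824685
b_79 = floor(k * phi^2) = 206 (check: a_79 + k = 127 + 79 = 206)

206


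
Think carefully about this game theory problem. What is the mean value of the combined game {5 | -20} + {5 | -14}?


G1 = {5 | -20}, G2 = {5 | -14}
Each is a switch {a | b} with numbers a > b; its mean value is (a + b)/2, and mean value is additive over game sums: m(G1 + G2) = m(G1) + m(G2).
Mean of G1 = (5 + (-20))/2 = -15/2 = -15/2
Mean of G2 = (5 + (-14))/2 = -9/2 = -9/2
Mean of G1 + G2 = -15/2 + -9/2 = -12

-12


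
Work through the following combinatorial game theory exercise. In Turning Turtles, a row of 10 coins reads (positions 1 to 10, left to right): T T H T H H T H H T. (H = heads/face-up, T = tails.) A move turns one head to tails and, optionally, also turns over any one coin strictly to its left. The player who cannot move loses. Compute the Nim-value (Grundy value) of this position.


Coins: T T H T H H T H H T
Key fact: a single head at position k behaves exactly like a Nim heap of size k (turning it to T and optionally flipping a coin at j < k corresponds to moving the heap from k to j, or to 0), and heads combine as a disjunctive sum (two heads at the same place would cancel, matching j XOR j = 0). So the Nim-value is the XOR of the 1-indexed positions of the heads.
Face-up positions (1-indexed): [3, 5, 6, 8, 9]
XOR 0 with 3: 0 XOR 3 = 3
XOR 3 with 5: 3 XOR 5 = 6
XOR 6 with 6: 6 XOR 6 = 0
XOR 0 with 8: 0 XOR 8 = 8
XOR 8 with 9: 8 XOR 9 = 1
Nim-value = 1

1


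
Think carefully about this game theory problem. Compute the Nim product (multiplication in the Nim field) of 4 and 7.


Nim multiplication is bilinear over XOR: (u XOR v) * w = (u*w) XOR (v*w).
So we split each operand into its bit components and XOR the pairwise Nim products.
4 = 4 (as XOR of powers of 2).
7 = 1 + 2 + 4 (as XOR of powers of 2).
Using the standard Nim-product table on single bits:
  2*2 = 3,   2*4 = 8,   2*8 = 12,
  4*4 = 6,   4*8 = 11,  8*8 = 13,
and  1*x = x (identity), k*l = l*k (commutative).
Pairwise Nim products:
  4 * 1 = 4
  4 * 2 = 8
  4 * 4 = 6
XOR them: 4 XOR 8 XOR 6 = 10.
Result: 4 * 7 = 10 (in Nim).

10


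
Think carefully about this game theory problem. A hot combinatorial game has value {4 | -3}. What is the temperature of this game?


The game is {4 | -3}, a switch {a | b} with numbers a > b.
Cooling {a | b} by t gives {a - t | b + t}, which stops being hot when a - t = b + t, i.e. at t = (a - b)/2. So the temperature of a switch is (a - b)/2.
Temperature = (Left option - Right option) / 2
= (4 - (-3)) / 2
= 7 / 2
= 7/2

7/2


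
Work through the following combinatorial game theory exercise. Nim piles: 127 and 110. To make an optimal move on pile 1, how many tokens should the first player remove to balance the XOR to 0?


Piles: 127 and 110
Current XOR: 127 XOR 110 = 17 (non-zero, so this is an N-position).
To make the XOR zero, we need to find a move that balances the piles.
For pile 1 (size 127): target = 127 XOR 17 = 110
We reduce pile 1 from 127 to 110.
Tokens removed: 127 - 110 = 17
Verification: 110 XOR 110 = 0

17


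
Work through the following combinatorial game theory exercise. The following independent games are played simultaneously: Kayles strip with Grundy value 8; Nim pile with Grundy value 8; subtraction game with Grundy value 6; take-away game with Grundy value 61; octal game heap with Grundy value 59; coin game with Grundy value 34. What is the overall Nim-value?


By the Sprague-Grundy theorem, the Grundy value of a sum of games is the XOR of individual Grundy values.
Kayles strip: Grundy value = 8. Running XOR: 0 XOR 8 = 8
Nim pile: Grundy value = 8. Running XOR: 8 XOR 8 = 0
subtraction game: Grundy value = 6. Running XOR: 0 XOR 6 = 6
take-away game: Grundy value = 61. Running XOR: 6 XOR 61 = 59
octal game heap: Grundy value = 59. Running XOR: 59 XOR 59 = 0
coin game: Grundy value = 34. Running XOR: 0 XOR 34 = 34
The combined Grundy value is 34.

34


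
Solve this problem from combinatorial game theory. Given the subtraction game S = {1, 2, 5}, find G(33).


The subtraction set is S = {1, 2, 5}.
G(k) = mex{ G(k - s) : s in S, s <= k }. We compute iteratively: G(0) = 0.
G(1) = mex({0}) = 1
G(2) = mex({0, 1}) = 2
G(3) = mex({1, 2}) = 0
G(4) = mex({0, 2}) = 1
G(5) = mex({0, 1}) = 2
G(6) = mex({1, 2}) = 0
G(7) = mex({0, 2}) = 1
Observe that G(3)..G(7) = 0, 1, 2, 0, 1 repeats G(0)..G(4) = 0, 1, 2, 0, 1.
For k >= max(S) = 5, G(k) is determined by the previous 5 values G(k-5)..G(k-1); a window of 5 consecutive values has recurred shifted by 3, so by induction G(k + 3) = G(k) for all k >= 0: the sequence is periodic from the start with period 3.
One period: G(0..2) = 0, 1, 2.
33 mod 3 = 0, so G(33) = G(0) = 0.

0


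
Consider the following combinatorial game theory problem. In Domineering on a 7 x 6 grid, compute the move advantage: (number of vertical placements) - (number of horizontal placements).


Board is 7 x 6 (rows x cols).
Left (vertical) placements: (rows-1) * cols = 6 * 6 = 36
Right (horizontal) placements: rows * (cols-1) = 7 * 5 = 35
Advantage = Left - Right = 36 - 35 = 1

1


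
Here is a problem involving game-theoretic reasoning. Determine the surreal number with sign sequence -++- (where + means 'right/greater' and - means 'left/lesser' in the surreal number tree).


Sign expansion: -++-
Rule: track bounds (lo, hi), initially (-inf, +inf). On '+', the current value becomes lo and we move to the simplest number in (value, hi): value + 1 if hi = +inf, otherwise the midpoint (value + hi)/2. On '-', the current value becomes hi and we move to value - 1 if lo = -inf, otherwise the midpoint (lo + value)/2.
Start at 0.
Step 1: sign = -, move left. Bounds: (-inf, 0). Value = -1
Step 2: sign = +, move right. Bounds: (-1, 0). Value = -1/2
Step 3: sign = +, move right. Bounds: (-1/2, 0). Value = -1/4
Step 4: sign = -, move left. Bounds: (-1/2, -1/4). Value = -3/8
The surreal number with sign expansion -++- is -3/8.

-3/8


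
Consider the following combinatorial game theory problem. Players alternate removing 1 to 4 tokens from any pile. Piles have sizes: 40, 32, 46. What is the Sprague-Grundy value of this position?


Subtraction set: {1, 2, 3, 4}
For this subtraction set, G(n) = n mod 5 (period = max + 1 = 5).
Pile 1 (size 40): G(40) = 40 mod 5 = 0
Pile 2 (size 32): G(32) = 32 mod 5 = 2
Pile 3 (size 46): G(46) = 46 mod 5 = 1
Total Grundy value = XOR of all: 0 XOR 2 XOR 1 = 3

3


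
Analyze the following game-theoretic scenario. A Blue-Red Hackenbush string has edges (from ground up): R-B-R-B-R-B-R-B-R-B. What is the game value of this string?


Edges (from ground): R-B-R-B-R-B-R-B-R-B
By Berlekamp's sign-expansion rule, a Blue-Red Hackenbush stalk has the value of the surreal number whose sign sequence is the edge sequence with B -> + and R -> -.
Sign sequence: -+-+-+-+-+
Trace the sign expansion in the surreal number tree, starting from 0:
Edge 1: R (sign -) -> bounds (-inf, 0), value = -1
Edge 2: B (sign +) -> bounds (-1, 0), value = -1/2
Edge 3: R (sign -) -> bounds (-1, -1/2), value = -3/4
Edge 4: B (sign +) -> bounds (-3/4, -1/2), value = -5/8
Edge 5: R (sign -) -> bounds (-3/4, -5/8), value = -11/16
Edge 6: B (sign +) -> bounds (-11/16, -5/8), value = -21/32
Edge 7: R (sign -) -> bounds (-11/16, -21/32), value = -43/64
Edge 8: B (sign +) -> bounds (-43/64, -21/32), value = -85/128
Edge 9: R (sign -) -> bounds (-43/64, -85/128), value = -171/256
Edge 10: B (sign +) -> bounds (-171/256, -85/128), value = -341/512
Game value = -341/512

-341/512


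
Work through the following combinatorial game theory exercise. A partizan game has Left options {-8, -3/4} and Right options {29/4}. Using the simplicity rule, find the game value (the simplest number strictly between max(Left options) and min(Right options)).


Left options: {-8, -3/4}, max = -3/4
Right options: {29/4}, min = 29/4
All options are numbers and max(Left) < min(Right), so by the simplicity theorem the value is the simplest (earliest-born) number strictly between -3/4 and 29/4.
Integers 0 through 7 all lie strictly between -3/4 and 29/4.
Among integers, the simplest (lowest birthday = smallest |n|; 0 is born on day 0, +-n on day n) is 0.
No non-integer in the interval can be simpler: if x is a non-integer in the interval, then floor(x) or ceil(x) also lies in the interval (the interval contains an integer), and both are proper prefixes of x's sign expansion, i.e. born earlier. So the game value is 0.
Game value = 0

0


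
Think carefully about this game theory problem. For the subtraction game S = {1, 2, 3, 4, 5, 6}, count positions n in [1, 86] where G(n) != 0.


Subtraction set S = {1, 2, 3, 4, 5, 6}, so G(n) = n mod 7.
G(n) = 0 when n is a multiple of 7.
Multiples of 7 in [1, 86]: 12
N-positions (nonzero Grundy) = 86 - 12 = 74

74


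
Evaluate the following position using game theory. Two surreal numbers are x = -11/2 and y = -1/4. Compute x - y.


x = -11/2, y = -1/4
Converting to common denominator: 4
x = -22/4, y = -1/4
x - y = -11/2 - -1/4 = -21/4

-21/4


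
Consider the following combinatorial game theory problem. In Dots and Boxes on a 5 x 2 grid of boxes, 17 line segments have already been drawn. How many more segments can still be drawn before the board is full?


Grid: 5 x 2 boxes, i.e. 6 rows and 3 columns of dots.
Horizontal edges: (rows + 1) * cols = 6 * 2 = 12
Vertical edges: rows * (cols + 1) = 5 * 3 = 15
Total edges: 12 + 15 = 27
Edges drawn: 17
Remaining: 27 - 17 = 10

10


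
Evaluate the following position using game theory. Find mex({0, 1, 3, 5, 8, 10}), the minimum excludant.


Set = {0, 1, 3, 5, 8, 10}
0 is in the set.
1 is in the set.
2 is NOT in the set. This is the mex.
mex = 2

2


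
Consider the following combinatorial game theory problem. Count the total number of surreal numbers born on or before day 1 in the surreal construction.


Day 0: {|} = 0 is born. Count = 1.
Day n: the number of surreal numbers born by day n is 2^(n+1) - 1.
By day 0: 2^1 - 1 = 1
By day 1: 2^2 - 1 = 3
By day 1: 3 surreal numbers.

3


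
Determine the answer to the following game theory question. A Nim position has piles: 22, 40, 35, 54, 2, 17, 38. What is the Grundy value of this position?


We need the XOR (exclusive or) of all pile sizes.
After XOR-ing pile 1 (size 22): 0 XOR 22 = 22
After XOR-ing pile 2 (size 40): 22 XOR 40 = 62
After XOR-ing pile 3 (size 35): 62 XOR 35 = 29
After XOR-ing pile 4 (size 54): 29 XOR 54 = 43
After XOR-ing pile 5 (size 2): 43 XOR 2 = 41
After XOR-ing pile 6 (size 17): 41 XOR 17 = 56
After XOR-ing pile 7 (size 38): 56 XOR 38 = 30
The Nim-value of this position is 30.

30


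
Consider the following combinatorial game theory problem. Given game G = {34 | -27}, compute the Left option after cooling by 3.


Original game: {34 | -27} (a switch {a | b} with a > b).
Cooling by t (for t below the temperature (a - b)/2 = 61/2) taxes each move by t: {a | b} cooled by t is {a - t | b + t}.
Cooling amount: t = 3
Cooled Left option: 34 - 3 = 31
Cooled Right option: -27 + 3 = -24
Cooled game: {31 | -24}
Left option = 31

31


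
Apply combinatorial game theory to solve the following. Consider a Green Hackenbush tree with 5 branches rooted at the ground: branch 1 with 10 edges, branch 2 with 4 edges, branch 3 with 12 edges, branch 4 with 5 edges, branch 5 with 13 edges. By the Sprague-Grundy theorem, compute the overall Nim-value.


The tree has 5 branches from the ground vertex.
In Green Hackenbush, the Nim-value of a simple path of length k is k.
Branch 1: length 10, Nim-value = 10
Branch 2: length 4, Nim-value = 4
Branch 3: length 12, Nim-value = 12
Branch 4: length 5, Nim-value = 5
Branch 5: length 13, Nim-value = 13
Total Nim-value = XOR of all branch values:
0 XOR 10 = 10
10 XOR 4 = 14
14 XOR 12 = 2
2 XOR 5 = 7
7 XOR 13 = 10
Nim-value of the tree = 10

10


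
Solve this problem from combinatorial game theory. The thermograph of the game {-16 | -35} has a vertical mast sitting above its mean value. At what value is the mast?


Game = {-16 | -35}, a switch {a | b} with numbers a > b.
Its thermograph has left wall a - t and right wall b + t, which meet at t = (a - b)/2, where both equal (a + b)/2. So the mast (mean value) is at (a + b)/2.
Mean = (-16 + (-35))/2 = -51/2 = -51/2

-51/2


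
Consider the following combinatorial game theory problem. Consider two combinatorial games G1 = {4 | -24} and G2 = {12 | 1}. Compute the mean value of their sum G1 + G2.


G1 = {4 | -24}, G2 = {12 | 1}
Each is a switch {a | b} with numbers a > b; its mean value is (a + b)/2, and mean value is additive over game sums: m(G1 + G2) = m(G1) + m(G2).
Mean of G1 = (4 + (-24))/2 = -20/2 = -10
Mean of G2 = (12 + (1))/2 = 13/2 = 13/2
Mean of G1 + G2 = -10 + 13/2 = -7/2

-7/2


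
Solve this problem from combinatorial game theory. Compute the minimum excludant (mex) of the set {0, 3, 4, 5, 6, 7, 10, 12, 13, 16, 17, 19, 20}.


Set = {0, 3, 4, 5, 6, 7, 10, 12, 13, 16, 17, 19, 20}
0 is in the set.
1 is NOT in the set. This is the mex.
mex = 1

1


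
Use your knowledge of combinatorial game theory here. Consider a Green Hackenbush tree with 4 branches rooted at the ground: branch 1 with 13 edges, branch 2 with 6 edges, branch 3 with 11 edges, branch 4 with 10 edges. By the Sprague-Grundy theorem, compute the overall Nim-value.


The tree has 4 branches from the ground vertex.
In Green Hackenbush, the Nim-value of a simple path of length k is k.
Branch 1: length 13, Nim-value = 13
Branch 2: length 6, Nim-value = 6
Branch 3: length 11, Nim-value = 11
Branch 4: length 10, Nim-value = 10
Total Nim-value = XOR of all branch values:
0 XOR 13 = 13
13 XOR 6 = 11
11 XOR 11 = 0
0 XOR 10 = 10
Nim-value of the tree = 10

10


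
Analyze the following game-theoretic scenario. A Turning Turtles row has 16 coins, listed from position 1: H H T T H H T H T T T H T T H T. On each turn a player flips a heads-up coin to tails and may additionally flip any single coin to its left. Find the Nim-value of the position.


Coins: H H T T H H T H T T T H T T H T
Key fact: a single head at position k behaves exactly like a Nim heap of size k (turning it to T and optionally flipping a coin at j < k corresponds to moving the heap from k to j, or to 0), and heads combine as a disjunctive sum (two heads at the same place would cancel, matching j XOR j = 0). So the Nim-value is the XOR of the 1-indexed positions of the heads.
Face-up positions (1-indexed): [1, 2, 5, 6, 8, 12, 15]
XOR 0 with 1: 0 XOR 1 = 1
XOR 1 with 2: 1 XOR 2 = 3
XOR 3 with 5: 3 XOR 5 = 6
XOR 6 with 6: 6 XOR 6 = 0
XOR 0 with 8: 0 XOR 8 = 8
XOR 8 with 12: 8 XOR 12 = 4
XOR 4 with 15: 4 XOR 15 = 11
Nim-value = 11

11


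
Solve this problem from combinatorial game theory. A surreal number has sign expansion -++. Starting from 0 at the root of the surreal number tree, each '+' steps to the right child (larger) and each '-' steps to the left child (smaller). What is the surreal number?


Sign expansion: -++
Rule: track bounds (lo, hi), initially (-inf, +inf). On '+', the current value becomes lo and we move to the simplest number in (value, hi): value + 1 if hi = +inf, otherwise the midpoint (value + hi)/2. On '-', the current value becomes hi and we move to value - 1 if lo = -inf, otherwise the midpoint (lo + value)/2.
Start at 0.
Step 1: sign = -, move left. Bounds: (-inf, 0). Value = -1
Step 2: sign = +, move right. Bounds: (-1, 0). Value = -1/2
Step 3: sign = +, move right. Bounds: (-1/2, 0). Value = -1/4
The surreal number with sign expansion -++ is -1/4.

-1/4


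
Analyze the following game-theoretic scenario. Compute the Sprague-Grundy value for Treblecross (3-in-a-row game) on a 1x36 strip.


Treblecross: place X on empty cells; 3-in-a-row wins.
Playing within two cells of an existing X lets the opponent win at once, so sensible play treats the cells i-2..i+2 around each X as dead. The player left with no safe cell loses, so this is a normal-play take-away game on strips of safe cells.
Placing X at cell i (0-indexed) of a strip of k safe cells leaves independent strips of sizes max(0, i-2) and max(0, k-i-3). Hence G(k) = mex{ G(max(0,i-2)) XOR G(max(0,k-i-3)) : 0 <= i < k }, with G(0) = 0.
G(1): splits (0,0):0^0=0 -> mex({0}) = 1
G(2): splits (0,0):0^0=0 -> mex({0}) = 1
G(3): splits (0,0):0^0=0 -> mex({0}) = 1
G(4): splits (0,1):0^1=1 (0,0):0^0=0 -> mex({0, 1}) = 2
G(5): splits (0,2):0^1=1 (0,1):0^1=1 (0,0):0^0=0 -> mex({0, 1}) = 2
G(6) = mex({1}) = 0
G(7) = mex({0, 1, 2}) = 3
G(8) = mex({0, 1, 2}) = 3
G(9) = mex({0, 2}) = 1
G(10) = mex({0, 2, 3}) = 1
G(11) = mex({0, 3}) = 1
G(12) = mex({1, 3}) = 0
G(13) = mex({0, 1, 2, 3}) = 4
G(14) = mex({0, 1, 2}) = 3
G(15) = mex({0, 1, 2}) = 3
G(16) = mex({0, 1, 2, 4}) = 3
G(17) = mex({0, 1, 3, 4}) = 2
G(18) = mex({0, 1, 3, 4}) = 2
G(19) = mex({0, 1, 3, 5}) = 2
G(20) = mex({0, 1, 2, 3, 5}) = 4
G(21) = mex({0, 1, 2, 3, 5}) = 4
G(22) = mex({1, 2, 6}) = 0
G(23) = mex({0, 1, 2, 3, 4, 6}) = 5
G(24) = mex({0, 1, 2, 3, 4}) = 5
G(25) = mex({0, 1, 3, 4, 7}) = 2
G(26) = mex({0, 1, 3, 4, 5, 7}) = 2
G(27) = mex({0, 1, 3, 5}) = 2
G(28) = mex({0, 1, 2, 5}) = 3
G(29) = mex({0, 1, 2, 4, 5, 6}) = 3
G(30) = mex({1, 2, 4, 6}) = 0
G(31) = mex({0, 1, 2, 3, 4, 6}) = 5
G(32) = mex({1, 2, 3, 4, 7}) = 0
G(33) = mex({0, 3, 7}) = 1
G(34) = mex({0, 2, 3, 5, 7}) = 1
G(35) = mex({0, 2, 3, 5, 6}) = 1
G(36) = mex({0, 1, 2, 5, 6}) = 3
Therefore G(36) = 3.

3


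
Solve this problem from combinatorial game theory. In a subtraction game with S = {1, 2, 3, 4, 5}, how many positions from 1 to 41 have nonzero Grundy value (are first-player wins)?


Subtraction set S = {1, 2, 3, 4, 5}, so G(n) = n mod 6.
G(n) = 0 when n is a multiple of 6.
Multiples of 6 in [1, 41]: 6
N-positions (nonzero Grundy) = 41 - 6 = 35

35


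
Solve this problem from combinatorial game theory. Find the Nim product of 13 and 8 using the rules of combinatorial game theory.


Nim multiplication is bilinear over XOR: (u XOR v) * w = (u*w) XOR (v*w).
So we split each operand into its bit components and XOR the pairwise Nim products.
13 = 1 + 4 + 8 (as XOR of powers of 2).
8 = 8 (as XOR of powers of 2).
Using the standard Nim-product table on single bits:
  2*2 = 3,   2*4 = 8,   2*8 = 12,
  4*4 = 6,   4*8 = 11,  8*8 = 13,
and  1*x = x (identity), k*l = l*k (commutative).
Pairwise Nim products:
  1 * 8 = 8
  4 * 8 = 11
  8 * 8 = 13
XOR them: 8 XOR 11 XOR 13 = 14.
Result: 13 * 8 = 14 (in Nim).

14


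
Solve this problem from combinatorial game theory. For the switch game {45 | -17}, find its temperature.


The game is {45 | -17}, a switch {a | b} with numbers a > b.
Cooling {a | b} by t gives {a - t | b + t}, which stops being hot when a - t = b + t, i.e. at t = (a - b)/2. So the temperature of a switch is (a - b)/2.
Temperature = (Left option - Right option) / 2
= (45 - (-17)) / 2
= 62 / 2
= 31

31


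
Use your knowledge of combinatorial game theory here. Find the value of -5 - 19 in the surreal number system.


x = -5, y = 19
x - y = -5 - 19 = -24

-24


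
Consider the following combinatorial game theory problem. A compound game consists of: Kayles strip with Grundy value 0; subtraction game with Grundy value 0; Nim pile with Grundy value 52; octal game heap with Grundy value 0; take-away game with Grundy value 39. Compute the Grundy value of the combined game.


By the Sprague-Grundy theorem, the Grundy value of a sum of games is the XOR of individual Grundy values.
Kayles strip: Grundy value = 0. Running XOR: 0 XOR 0 = 0
subtraction game: Grundy value = 0. Running XOR: 0 XOR 0 = 0
Nim pile: Grundy value = 52. Running XOR: 0 XOR 52 = 52
octal game heap: Grundy value = 0. Running XOR: 52 XOR 0 = 52
take-away game: Grundy value = 39. Running XOR: 52 XOR 39 = 19
The combined Grundy value is 19.

19


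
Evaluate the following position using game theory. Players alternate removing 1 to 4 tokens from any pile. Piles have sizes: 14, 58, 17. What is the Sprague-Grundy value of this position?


Subtraction set: {1, 2, 3, 4}
For this subtraction set, G(n) = n mod 5 (period = max + 1 = 5).
Pile 1 (size 14): G(14) = 14 mod 5 = 4
Pile 2 (size 58): G(58) = 58 mod 5 = 3
Pile 3 (size 17): G(17) = 17 mod 5 = 2
Total Grundy value = XOR of all: 4 XOR 3 XOR 2 = 5

5


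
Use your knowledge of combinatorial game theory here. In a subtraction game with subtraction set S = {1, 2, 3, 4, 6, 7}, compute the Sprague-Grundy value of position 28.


The subtraction set is S = {1, 2, 3, 4, 6, 7}.
G(k) = mex{ G(k - s) : s in S, s <= k }. We compute iteratively: G(0) = 0.
G(1) = mex({0}) = 1
G(2) = mex({0, 1}) = 2
G(3) = mex({0, 1, 2}) = 3
G(4) = mex({0, 1, 2, 3}) = 4
G(5) = mex({1, 2, 3, 4}) = 0
G(6) = mex({0, 2, 3, 4}) = 1
G(7) = mex({0, 1, 3, 4}) = 2
G(8) = mex({0, 1, 2, 4}) = 3
G(9) = mex({0, 1, 2, 3}) = 4
G(10) = mex({1, 2, 3, 4}) = 0
G(11) = mex({0, 2, 3, 4}) = 1
Observe that G(5)..G(11) = 0, 1, 2, 3, 4, 0, 1 repeats G(0)..G(6) = 0, 1, 2, 3, 4, 0, 1.
For k >= max(S) = 7, G(k) is determined by the previous 7 values G(k-7)..G(k-1); a window of 7 consecutive values has recurred shifted by 5, so by induction G(k + 5) = G(k) for all k >= 0: the sequence is periodic from the start with period 5.
One period: G(0..4) = 0, 1, 2, 3, 4.
28 mod 5 = 3, so G(28) = G(3) = 3.

3


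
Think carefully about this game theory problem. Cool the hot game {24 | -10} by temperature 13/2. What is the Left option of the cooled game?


Original game: {24 | -10} (a switch {a | b} with a > b).
Cooling by t (for t below the temperature (a - b)/2 = 17) taxes each move by t: {a | b} cooled by t is {a - t | b + t}.
Cooling amount: t = 13/2
Cooled Left option: 24 - 13/2 = 35/2
Cooled Right option: -10 + 13/2 = -7/2
Cooled game: {35/2 | -7/2}
Left option = 35/2

35/2


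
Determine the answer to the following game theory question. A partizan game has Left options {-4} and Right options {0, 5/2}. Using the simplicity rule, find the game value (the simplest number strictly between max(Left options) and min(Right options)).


Left options: {-4}, max = -4
Right options: {0, 5/2}, min = 0
All options are numbers and max(Left) < min(Right), so by the simplicity theorem the value is the simplest (earliest-born) number strictly between -4 and 0.
Integers -3 through -1 all lie strictly between -4 and 0.
Among integers, the simplest (lowest birthday = smallest |n|; 0 is born on day 0, +-n on day n) is -1.
No non-integer in the interval can be simpler: if x is a non-integer in the interval, then floor(x) or ceil(x) also lies in the interval (the interval contains an integer), and both are proper prefixes of x's sign expansion, i.e. born earlier. So the game value is -1.
Game value = -1

-1


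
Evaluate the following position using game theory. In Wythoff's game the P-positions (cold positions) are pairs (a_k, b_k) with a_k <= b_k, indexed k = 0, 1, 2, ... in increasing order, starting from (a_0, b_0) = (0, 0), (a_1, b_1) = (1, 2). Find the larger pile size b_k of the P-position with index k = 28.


By Wythoff's theorem, a_k = floor(k * phi) and b_k = floor(k * phi^2) = a_k + k, where phi = (1 + sqrt(5))/2 is the golden ratio.
phi = (1 + sqrt(5))/2 = 1.618034
phi^2 = phi + 1 = 2.618034
k = 28
k * phi^2 = 28 * 2.618034 = 73.304952
b_28 = floor(k * phi^2) = 73 (check: a_28 + k = 45 + 28 = 73)

73


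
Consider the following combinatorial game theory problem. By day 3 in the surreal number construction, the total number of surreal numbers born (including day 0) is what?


Day 0: {|} = 0 is born. Count = 1.
Day n: the number of surreal numbers born by day n is 2^(n+1) - 1.
By day 0: 2^1 - 1 = 1
By day 1: 2^2 - 1 = 3
By day 2: 2^3 - 1 = 7
By day 3: 2^4 - 1 = 15
By day 3: 15 surreal numbers.

15


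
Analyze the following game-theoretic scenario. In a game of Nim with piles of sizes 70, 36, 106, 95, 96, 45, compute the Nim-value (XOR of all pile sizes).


We need the XOR (exclusive or) of all pile sizes.
After XOR-ing pile 1 (size 70): 0 XOR 70 = 70
After XOR-ing pile 2 (size 36): 70 XOR 36 = 98
After XOR-ing pile 3 (size 106): 98 XOR 106 = 8
After XOR-ing pile 4 (size 95): 8 XOR 95 = 87
After XOR-ing pile 5 (size 96): 87 XOR 96 = 55
After XOR-ing pile 6 (size 45): 55 XOR 45 = 26
The Nim-value of this position is 26.

26


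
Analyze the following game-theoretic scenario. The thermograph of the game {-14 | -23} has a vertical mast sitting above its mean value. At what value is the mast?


Game = {-14 | -23}, a switch {a | b} with numbers a > b.
Its thermograph has left wall a - t and right wall b + t, which meet at t = (a - b)/2, where both equal (a + b)/2. So the mast (mean value) is at (a + b)/2.
Mean = (-14 + (-23))/2 = -37/2 = -37/2

-37/2


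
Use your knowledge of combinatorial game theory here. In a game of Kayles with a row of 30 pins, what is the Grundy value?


Kayles: a move removes 1 or 2 adjacent pins from a contiguous row.
Removing pins from a row of k leaves two independent rows (a, b) with a + b = k - 1 (one pin) or a + b = k - 2 (two pins); an end removal gives a = 0.
By Sprague-Grundy, G(k) = mex{ G(a) XOR G(b) } over all these splits. G(0) = 0.
G(1): splits (0,0):0^0=0 -> mex({0}) = 1
G(2): splits (0,1):0^1=1 (0,0):0^0=0 -> mex({0, 1}) = 2
G(3): splits (0,2):0^2=2 (1,1):1^1=0 (0,1):0^1=1 -> mex({0, 1, 2}) = 3
G(4): splits (0,3):0^3=3 (1,2):1^2=3 (0,2):0^2=2 (1,1):1^1=0 -> mex({0, 2, 3}) = 1
G(5): splits (0,4):0^1=1 (1,3):1^3=2 (2,2):2^2=0 (0,3):0^3=3 (1,2):1^2=3 -> mex({0, 1, 2, 3}) = 4
G(6) = mex({0, 1, 2, 4}) = 3
G(7) = mex({0, 1, 3, 4, 5}) = 2
G(8) = mex({0, 2, 3, 5, 6}) = 1
G(9) = mex({0, 1, 2, 3, 6, 7}) = 4
G(10) = mex({0, 1, 3, 4, 5, 7}) = 2
G(11) = mex({0, 1, 2, 3, 4, 5}) = 6
G(12) = mex({0, 1, 2, 3, 5, 6, 7}) = 4
G(13) = mex({0, 2, 3, 4, 6, 7}) = 1
G(14) = mex({0, 1, 4, 5, 6, 7}) = 2
G(15) = mex({0, 1, 2, 3, 4, 5, 6}) = 7
G(16) = mex({0, 2, 3, 5, 6, 7}) = 1
G(17) = mex({0, 1, 2, 3, 5, 6, 7}) = 4
G(18) = mex({0, 1, 2, 4, 5, 6}) = 3
G(19) = mex({0, 1, 3, 4, 5, 7}) = 2
G(20) = mex({0, 2, 3, 4, 5, 6, 7}) = 1
G(21) = mex({0, 1, 2, 3, 5, 6, 7}) = 4
G(22) = mex({0, 1, 2, 3, 4, 5, 7}) = 6
G(23) = mex({0, 1, 2, 3, 4, 5, 6}) = 7
G(24) = mex({0, 1, 2, 3, 5, 6, 7}) = 4
G(25) = mex({0, 2, 3, 4, 6, 7}) = 1
G(26) = mex({0, 1, 3, 4, 5, 6, 7}) = 2
G(27) = mex({0, 1, 2, 3, 4, 5, 6, 7}) = 8
G(28) = mex({0, 1, 2, 3, 4, 6, 7, 8}) = 5
G(29) = mex({0, 1, 2, 3, 5, 6, 7, 8, 9}) = 4
G(30) = mex({0, 1, 2, 3, 4, 5, 6, 9, 10}) = 7
Therefore G(30) = 7.

7
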